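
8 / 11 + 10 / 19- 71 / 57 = 5 / 627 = 0.01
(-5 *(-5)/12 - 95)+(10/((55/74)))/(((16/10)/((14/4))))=-2095/33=-63.48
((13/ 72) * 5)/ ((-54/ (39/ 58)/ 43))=-36335/ 75168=-0.48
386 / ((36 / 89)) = 17177 / 18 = 954.28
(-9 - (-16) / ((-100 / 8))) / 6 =-257 / 150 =-1.71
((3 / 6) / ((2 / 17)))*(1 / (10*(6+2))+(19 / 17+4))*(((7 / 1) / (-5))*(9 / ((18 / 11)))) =-167.88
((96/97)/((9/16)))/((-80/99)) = -1056/485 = -2.18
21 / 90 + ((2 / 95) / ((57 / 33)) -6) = -62321 / 10830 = -5.75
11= 11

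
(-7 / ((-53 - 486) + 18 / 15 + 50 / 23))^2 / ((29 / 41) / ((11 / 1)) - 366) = -0.00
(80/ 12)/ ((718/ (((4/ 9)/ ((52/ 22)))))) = 220/ 126009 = 0.00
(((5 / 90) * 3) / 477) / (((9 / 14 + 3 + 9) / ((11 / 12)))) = 77 / 3039444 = 0.00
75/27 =25/9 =2.78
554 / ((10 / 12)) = 3324 / 5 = 664.80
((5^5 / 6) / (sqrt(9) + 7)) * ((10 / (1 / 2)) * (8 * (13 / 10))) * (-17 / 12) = -138125 / 9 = -15347.22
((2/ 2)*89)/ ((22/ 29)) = 2581/ 22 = 117.32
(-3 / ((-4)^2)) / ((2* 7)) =-3 / 224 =-0.01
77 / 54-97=-5161 / 54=-95.57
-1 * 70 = -70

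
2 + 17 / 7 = 31 / 7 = 4.43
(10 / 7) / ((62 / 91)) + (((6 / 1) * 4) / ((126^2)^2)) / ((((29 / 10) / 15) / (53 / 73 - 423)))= 240830131895 / 114868841283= 2.10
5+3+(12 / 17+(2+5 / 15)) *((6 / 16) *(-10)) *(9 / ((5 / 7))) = -9221 / 68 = -135.60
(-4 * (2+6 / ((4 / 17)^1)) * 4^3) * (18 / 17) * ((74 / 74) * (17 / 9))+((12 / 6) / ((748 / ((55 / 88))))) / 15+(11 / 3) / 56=-884670439 / 62832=-14079.93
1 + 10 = 11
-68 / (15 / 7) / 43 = -476 / 645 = -0.74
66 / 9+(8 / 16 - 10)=-13 / 6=-2.17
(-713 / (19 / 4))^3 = -23197894208 / 6859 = -3382110.25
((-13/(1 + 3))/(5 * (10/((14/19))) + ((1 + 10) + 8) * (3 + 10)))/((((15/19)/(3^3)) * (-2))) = 819/4640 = 0.18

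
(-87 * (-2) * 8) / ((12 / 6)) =696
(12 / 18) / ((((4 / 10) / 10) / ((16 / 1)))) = 800 / 3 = 266.67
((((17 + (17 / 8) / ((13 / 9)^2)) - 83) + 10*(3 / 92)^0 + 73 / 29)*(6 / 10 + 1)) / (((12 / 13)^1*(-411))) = 685673 / 3098940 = 0.22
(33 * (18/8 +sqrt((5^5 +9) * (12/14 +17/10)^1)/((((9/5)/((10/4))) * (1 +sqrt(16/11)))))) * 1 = 1934.17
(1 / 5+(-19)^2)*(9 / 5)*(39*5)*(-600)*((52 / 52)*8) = -608549760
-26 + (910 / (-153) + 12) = -3052 / 153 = -19.95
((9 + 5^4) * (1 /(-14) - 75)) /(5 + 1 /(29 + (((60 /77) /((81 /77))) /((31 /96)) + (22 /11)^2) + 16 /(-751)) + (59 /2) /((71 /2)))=-174824366754481 /21522190347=-8122.98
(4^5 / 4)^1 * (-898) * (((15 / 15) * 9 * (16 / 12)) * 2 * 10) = -55173120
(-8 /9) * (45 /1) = -40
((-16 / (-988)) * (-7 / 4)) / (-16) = 7 / 3952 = 0.00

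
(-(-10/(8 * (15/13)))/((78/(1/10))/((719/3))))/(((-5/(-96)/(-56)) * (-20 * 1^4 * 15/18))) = 40264/1875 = 21.47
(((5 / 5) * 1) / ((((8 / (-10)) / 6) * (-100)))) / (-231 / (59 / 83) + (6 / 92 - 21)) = -1357 / 6258500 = -0.00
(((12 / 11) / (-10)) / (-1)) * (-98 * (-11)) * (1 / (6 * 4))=49 / 10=4.90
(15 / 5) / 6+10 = 21 / 2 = 10.50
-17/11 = -1.55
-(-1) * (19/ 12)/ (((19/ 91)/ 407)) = 37037/ 12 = 3086.42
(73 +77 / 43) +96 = 7344 / 43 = 170.79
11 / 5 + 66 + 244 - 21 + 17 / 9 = 13189 / 45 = 293.09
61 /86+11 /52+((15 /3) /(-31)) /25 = 316909 /346580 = 0.91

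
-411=-411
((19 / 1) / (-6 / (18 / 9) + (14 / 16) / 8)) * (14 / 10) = -8512 / 925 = -9.20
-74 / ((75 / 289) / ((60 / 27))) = -85544 / 135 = -633.66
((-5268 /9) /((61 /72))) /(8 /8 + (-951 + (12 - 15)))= 42144 /58133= 0.72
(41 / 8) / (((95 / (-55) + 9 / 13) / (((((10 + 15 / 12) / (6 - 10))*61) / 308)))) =1463085 / 530432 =2.76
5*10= 50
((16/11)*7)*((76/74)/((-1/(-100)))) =425600/407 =1045.70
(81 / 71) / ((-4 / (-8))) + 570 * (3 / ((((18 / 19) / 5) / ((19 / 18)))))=12177641 / 1278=9528.67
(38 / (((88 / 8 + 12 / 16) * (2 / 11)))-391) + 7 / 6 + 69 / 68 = -3557449 / 9588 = -371.03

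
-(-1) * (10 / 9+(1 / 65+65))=38684 / 585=66.13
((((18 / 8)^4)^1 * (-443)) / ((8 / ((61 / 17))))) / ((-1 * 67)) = 177297903 / 2332672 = 76.01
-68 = -68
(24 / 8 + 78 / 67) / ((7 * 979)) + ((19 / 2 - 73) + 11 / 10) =-143253717 / 2295755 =-62.40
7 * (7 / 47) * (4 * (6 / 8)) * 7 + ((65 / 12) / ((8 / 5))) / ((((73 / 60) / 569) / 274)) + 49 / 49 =5953974567 / 13724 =433836.68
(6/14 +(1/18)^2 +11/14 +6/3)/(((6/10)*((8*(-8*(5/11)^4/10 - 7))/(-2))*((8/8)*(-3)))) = -534176885/8408682576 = -0.06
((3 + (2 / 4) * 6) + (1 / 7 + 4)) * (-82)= -5822 / 7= -831.71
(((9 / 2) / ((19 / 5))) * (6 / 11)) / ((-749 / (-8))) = 0.01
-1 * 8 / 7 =-8 / 7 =-1.14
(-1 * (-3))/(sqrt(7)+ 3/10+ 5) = 530/703 - 100 * sqrt(7)/703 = 0.38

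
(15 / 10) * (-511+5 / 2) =-762.75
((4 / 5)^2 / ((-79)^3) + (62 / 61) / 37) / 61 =764174338 / 1697003260075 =0.00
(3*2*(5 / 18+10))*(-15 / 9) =-925 / 9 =-102.78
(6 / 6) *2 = 2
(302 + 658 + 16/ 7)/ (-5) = -6736/ 35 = -192.46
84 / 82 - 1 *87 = -3525 / 41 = -85.98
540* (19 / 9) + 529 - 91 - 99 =1479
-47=-47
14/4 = 7/2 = 3.50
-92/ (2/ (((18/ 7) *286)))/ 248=-29601/ 217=-136.41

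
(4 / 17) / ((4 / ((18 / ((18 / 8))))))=8 / 17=0.47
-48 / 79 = -0.61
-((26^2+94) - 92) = -678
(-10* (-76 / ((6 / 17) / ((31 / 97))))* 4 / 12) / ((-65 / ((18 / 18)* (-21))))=280364 / 3783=74.11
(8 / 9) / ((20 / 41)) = 82 / 45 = 1.82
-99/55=-9/5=-1.80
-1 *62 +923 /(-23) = -2349 /23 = -102.13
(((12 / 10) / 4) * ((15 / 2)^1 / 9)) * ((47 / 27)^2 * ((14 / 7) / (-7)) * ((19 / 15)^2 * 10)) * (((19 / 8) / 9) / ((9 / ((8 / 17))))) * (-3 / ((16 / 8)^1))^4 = -0.24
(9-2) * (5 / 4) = 35 / 4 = 8.75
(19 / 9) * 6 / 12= 19 / 18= 1.06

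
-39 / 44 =-0.89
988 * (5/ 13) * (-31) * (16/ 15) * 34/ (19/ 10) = -674560/ 3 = -224853.33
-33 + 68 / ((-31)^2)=-31645 / 961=-32.93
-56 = -56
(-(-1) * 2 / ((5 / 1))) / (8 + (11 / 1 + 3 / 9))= 3 / 145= 0.02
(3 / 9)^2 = 1 / 9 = 0.11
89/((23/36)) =3204/23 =139.30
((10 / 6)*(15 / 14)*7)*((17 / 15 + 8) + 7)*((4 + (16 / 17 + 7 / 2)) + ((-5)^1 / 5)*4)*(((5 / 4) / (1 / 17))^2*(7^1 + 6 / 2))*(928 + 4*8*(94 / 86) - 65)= 2498639185625 / 688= 3631743002.36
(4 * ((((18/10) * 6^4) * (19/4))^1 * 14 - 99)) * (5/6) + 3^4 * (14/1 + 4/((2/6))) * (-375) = -272976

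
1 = 1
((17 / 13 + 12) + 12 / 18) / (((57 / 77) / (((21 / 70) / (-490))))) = -1199 / 103740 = -0.01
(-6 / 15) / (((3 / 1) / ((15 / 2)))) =-1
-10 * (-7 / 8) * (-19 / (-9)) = 665 / 36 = 18.47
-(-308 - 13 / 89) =27425 / 89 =308.15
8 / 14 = 4 / 7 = 0.57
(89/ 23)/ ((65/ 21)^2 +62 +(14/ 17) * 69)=667233/ 22140835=0.03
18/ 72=1/ 4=0.25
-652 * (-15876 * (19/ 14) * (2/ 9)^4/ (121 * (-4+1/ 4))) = -11099648/ 147015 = -75.50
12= 12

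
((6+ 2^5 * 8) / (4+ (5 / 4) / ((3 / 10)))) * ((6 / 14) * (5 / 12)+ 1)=12969 / 343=37.81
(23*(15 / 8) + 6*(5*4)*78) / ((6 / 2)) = 3134.38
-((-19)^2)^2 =-130321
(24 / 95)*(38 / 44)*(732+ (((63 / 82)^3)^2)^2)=202966171134564012903995139 / 1270775773716623600081920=159.72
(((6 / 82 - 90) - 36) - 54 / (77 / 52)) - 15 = -560034 / 3157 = -177.39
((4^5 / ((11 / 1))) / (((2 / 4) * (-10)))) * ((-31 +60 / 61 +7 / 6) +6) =4281856 / 10065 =425.42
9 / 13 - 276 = -3579 / 13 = -275.31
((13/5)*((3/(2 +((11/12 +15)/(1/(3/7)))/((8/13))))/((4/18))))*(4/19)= 0.56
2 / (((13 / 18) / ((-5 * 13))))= -180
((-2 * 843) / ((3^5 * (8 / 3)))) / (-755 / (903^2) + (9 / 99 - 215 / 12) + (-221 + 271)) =-280047691 / 3462942363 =-0.08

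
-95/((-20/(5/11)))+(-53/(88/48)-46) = -291/4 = -72.75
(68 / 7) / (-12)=-17 / 21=-0.81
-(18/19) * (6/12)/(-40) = 9/760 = 0.01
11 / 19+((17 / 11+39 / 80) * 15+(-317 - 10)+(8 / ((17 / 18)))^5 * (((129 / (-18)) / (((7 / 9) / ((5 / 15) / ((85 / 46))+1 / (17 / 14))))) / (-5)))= 80382.85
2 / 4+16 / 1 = 33 / 2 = 16.50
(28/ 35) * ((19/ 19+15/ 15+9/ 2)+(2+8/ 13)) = 474/ 65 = 7.29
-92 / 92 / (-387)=1 / 387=0.00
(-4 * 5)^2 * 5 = 2000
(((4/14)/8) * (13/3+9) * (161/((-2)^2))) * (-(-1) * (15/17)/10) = 115/68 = 1.69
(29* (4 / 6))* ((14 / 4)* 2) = 406 / 3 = 135.33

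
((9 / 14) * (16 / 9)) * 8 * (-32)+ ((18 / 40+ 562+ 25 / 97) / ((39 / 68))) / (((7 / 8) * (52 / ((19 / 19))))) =-466476758 / 1721265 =-271.01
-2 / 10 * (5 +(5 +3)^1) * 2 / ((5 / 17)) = -442 / 25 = -17.68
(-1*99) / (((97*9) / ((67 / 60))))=-737 / 5820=-0.13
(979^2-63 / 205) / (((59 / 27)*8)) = 2652484617 / 48380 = 54826.06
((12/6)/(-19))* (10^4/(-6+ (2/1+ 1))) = 350.88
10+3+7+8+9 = 37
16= 16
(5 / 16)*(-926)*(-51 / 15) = 7871 / 8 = 983.88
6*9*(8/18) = 24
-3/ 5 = -0.60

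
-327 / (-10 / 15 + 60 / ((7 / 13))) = -6867 / 2326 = -2.95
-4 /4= -1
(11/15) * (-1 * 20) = -44/3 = -14.67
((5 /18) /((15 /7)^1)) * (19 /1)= 133 /54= 2.46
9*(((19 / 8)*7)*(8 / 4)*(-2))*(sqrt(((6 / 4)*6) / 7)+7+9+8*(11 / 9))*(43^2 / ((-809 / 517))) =490393629*sqrt(7) / 1618+14748134324 / 809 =19031970.48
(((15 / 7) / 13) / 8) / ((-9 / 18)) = -15 / 364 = -0.04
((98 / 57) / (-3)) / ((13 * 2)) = -49 / 2223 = -0.02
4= 4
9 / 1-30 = -21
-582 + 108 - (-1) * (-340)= -814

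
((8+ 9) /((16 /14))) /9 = 119 /72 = 1.65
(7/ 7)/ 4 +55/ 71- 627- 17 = -182605/ 284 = -642.98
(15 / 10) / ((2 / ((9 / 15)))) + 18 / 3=129 / 20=6.45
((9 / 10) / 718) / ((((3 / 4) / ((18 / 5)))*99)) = 6 / 98725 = 0.00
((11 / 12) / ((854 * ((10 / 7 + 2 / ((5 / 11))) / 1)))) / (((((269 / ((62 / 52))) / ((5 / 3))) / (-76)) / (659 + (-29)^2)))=-20246875 / 130550004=-0.16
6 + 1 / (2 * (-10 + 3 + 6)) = 11 / 2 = 5.50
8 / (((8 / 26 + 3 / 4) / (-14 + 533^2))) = 2148640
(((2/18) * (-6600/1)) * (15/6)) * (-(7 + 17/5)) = 57200/3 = 19066.67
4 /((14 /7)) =2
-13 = -13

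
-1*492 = -492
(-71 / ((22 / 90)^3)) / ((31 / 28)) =-4390.50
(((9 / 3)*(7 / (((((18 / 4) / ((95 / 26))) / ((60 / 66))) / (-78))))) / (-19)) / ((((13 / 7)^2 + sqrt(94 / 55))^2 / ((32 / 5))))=96622716937600 / 1809458115921-890744108800*sqrt(5170) / 1809458115921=18.00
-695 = -695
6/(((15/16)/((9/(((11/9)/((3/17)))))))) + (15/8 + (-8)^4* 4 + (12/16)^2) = 245265521/14960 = 16394.75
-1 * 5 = -5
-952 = -952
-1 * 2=-2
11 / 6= 1.83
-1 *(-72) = 72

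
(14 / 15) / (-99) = -0.01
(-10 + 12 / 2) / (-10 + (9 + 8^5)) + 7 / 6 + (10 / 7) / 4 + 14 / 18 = 678709 / 294903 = 2.30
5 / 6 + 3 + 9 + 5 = 17.83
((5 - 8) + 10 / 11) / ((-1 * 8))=23 / 88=0.26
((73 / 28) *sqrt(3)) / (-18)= -73 *sqrt(3) / 504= -0.25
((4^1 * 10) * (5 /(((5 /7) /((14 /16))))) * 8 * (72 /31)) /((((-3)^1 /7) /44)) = -14488320 /31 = -467365.16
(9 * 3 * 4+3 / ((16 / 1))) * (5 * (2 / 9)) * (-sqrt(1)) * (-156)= 37505 / 2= 18752.50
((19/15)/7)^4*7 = 130321/17364375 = 0.01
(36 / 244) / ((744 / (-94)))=-141 / 7564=-0.02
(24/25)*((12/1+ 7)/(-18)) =-76/75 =-1.01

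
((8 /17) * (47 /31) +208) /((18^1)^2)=9166 /14229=0.64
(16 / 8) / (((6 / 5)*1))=5 / 3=1.67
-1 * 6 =-6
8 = 8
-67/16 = -4.19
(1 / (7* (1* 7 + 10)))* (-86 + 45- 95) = -8 / 7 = -1.14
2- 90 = -88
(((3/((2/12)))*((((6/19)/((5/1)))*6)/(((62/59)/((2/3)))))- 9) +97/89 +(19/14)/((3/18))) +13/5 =13136848/1834735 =7.16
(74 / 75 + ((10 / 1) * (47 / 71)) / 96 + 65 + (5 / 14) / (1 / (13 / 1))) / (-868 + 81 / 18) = -3833143 / 46817400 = -0.08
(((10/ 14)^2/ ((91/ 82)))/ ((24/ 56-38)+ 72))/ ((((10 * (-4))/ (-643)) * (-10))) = -26363/ 1228136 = -0.02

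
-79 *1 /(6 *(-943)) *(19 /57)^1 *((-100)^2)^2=3950000000 /8487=465417.70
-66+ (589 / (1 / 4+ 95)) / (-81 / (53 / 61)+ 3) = -60186520 / 910971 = -66.07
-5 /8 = -0.62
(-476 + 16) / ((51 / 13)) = -5980 / 51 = -117.25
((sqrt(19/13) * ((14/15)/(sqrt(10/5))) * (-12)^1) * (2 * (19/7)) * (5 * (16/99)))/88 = -304 * sqrt(494)/14157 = -0.48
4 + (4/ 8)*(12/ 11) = 50/ 11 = 4.55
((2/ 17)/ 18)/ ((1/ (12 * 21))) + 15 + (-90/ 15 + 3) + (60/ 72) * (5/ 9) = 12953/ 918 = 14.11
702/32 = 351/16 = 21.94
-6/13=-0.46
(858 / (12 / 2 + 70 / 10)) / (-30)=-11 / 5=-2.20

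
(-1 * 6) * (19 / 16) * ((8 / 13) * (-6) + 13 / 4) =1311 / 416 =3.15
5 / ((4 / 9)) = 11.25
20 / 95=4 / 19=0.21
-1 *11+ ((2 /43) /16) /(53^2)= -10629255 /966296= -11.00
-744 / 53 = -14.04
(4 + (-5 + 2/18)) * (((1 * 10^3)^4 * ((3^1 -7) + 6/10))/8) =3400000000000/9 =377777777777.78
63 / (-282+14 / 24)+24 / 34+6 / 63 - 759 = -914346121 / 1205589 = -758.42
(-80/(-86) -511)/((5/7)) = -153531/215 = -714.10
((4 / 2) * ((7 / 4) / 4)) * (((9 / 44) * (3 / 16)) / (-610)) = -189 / 3435520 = -0.00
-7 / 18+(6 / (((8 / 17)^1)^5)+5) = 39016075 / 147456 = 264.59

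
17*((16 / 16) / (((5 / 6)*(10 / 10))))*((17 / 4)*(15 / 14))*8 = 5202 / 7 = 743.14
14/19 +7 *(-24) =-3178/19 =-167.26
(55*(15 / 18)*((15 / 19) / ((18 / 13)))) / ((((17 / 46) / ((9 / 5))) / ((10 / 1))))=411125 / 323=1272.83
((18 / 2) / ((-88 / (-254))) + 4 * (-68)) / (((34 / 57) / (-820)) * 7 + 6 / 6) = -126490125 / 511522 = -247.28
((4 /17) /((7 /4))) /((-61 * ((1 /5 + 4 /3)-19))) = 120 /950929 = 0.00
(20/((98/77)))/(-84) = -55/294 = -0.19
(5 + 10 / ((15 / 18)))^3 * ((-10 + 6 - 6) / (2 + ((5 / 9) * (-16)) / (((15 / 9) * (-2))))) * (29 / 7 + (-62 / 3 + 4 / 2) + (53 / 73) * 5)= 410235500 / 3577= 114687.03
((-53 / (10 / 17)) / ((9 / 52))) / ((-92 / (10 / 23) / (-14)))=-163982 / 4761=-34.44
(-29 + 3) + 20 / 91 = -2346 / 91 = -25.78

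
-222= -222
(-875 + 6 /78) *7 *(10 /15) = -159236 /39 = -4082.97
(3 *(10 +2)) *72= 2592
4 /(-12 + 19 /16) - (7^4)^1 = -415437 /173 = -2401.37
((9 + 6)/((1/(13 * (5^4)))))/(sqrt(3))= 40625 * sqrt(3)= 70364.56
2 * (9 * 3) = 54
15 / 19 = 0.79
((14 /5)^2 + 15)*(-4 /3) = -2284 /75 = -30.45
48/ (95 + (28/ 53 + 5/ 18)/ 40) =0.51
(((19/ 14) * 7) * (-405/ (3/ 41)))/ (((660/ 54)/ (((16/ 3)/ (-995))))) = 252396/ 10945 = 23.06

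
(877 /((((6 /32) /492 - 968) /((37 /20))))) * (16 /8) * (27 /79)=-383157792 /334437415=-1.15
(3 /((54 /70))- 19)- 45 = -60.11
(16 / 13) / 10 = 8 / 65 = 0.12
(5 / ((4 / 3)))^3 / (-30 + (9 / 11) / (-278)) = -1720125 / 978656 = -1.76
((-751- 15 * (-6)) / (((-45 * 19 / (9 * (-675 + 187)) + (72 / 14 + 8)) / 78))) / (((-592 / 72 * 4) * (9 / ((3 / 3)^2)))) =7338422 / 561919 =13.06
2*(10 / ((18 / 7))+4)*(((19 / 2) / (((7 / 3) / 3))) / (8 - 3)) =1349 / 35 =38.54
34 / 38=17 / 19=0.89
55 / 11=5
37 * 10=370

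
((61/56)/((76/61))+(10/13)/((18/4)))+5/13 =54769/38304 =1.43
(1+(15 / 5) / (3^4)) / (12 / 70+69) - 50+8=-2744434 / 65367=-41.99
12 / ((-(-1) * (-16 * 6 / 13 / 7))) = -91 / 8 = -11.38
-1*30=-30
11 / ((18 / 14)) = 77 / 9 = 8.56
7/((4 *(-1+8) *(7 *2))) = 1/56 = 0.02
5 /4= 1.25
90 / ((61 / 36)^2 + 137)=116640 / 181273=0.64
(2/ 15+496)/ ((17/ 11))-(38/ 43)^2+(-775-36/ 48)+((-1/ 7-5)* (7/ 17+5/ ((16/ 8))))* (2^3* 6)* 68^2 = -43884831889751/ 13201860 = -3324140.07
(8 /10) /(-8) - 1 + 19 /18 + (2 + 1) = 133 /45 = 2.96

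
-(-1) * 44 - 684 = -640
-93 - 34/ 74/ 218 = -750155/ 8066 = -93.00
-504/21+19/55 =-1301/55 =-23.65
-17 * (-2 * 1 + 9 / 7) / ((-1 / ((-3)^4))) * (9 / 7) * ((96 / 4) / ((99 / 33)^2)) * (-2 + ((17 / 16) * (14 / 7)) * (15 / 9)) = -254745 / 49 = -5198.88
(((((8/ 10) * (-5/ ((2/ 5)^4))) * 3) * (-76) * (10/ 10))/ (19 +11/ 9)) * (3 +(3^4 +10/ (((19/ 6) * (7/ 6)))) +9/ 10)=393244875/ 2548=154334.72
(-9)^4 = 6561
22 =22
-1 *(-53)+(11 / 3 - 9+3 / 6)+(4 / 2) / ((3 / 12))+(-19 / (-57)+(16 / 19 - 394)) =-336.66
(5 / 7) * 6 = 30 / 7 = 4.29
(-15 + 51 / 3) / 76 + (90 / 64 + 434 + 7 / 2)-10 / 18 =2398799 / 5472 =438.38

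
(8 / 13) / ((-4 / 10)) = -20 / 13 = -1.54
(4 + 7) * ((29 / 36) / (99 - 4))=319 / 3420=0.09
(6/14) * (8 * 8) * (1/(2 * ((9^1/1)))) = 32/21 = 1.52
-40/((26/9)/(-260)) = 3600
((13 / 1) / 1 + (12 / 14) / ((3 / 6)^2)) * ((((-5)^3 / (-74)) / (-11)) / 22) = -14375 / 125356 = -0.11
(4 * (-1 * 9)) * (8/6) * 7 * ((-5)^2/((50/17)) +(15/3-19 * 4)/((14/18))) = 27816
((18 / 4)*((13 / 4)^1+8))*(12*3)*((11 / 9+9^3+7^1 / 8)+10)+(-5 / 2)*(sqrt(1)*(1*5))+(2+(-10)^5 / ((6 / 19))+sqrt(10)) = sqrt(10)+49630681 / 48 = 1033975.68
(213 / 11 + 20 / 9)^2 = 4566769 / 9801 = 465.95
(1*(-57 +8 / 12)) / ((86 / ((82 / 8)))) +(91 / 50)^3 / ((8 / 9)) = 0.07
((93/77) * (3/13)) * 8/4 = 558/1001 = 0.56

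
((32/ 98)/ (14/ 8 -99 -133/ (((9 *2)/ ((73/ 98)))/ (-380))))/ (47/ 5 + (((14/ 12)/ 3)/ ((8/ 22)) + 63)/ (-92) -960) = -19077120/ 110837339971127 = -0.00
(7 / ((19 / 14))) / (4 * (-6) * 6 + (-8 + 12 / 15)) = -35 / 1026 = -0.03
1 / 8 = 0.12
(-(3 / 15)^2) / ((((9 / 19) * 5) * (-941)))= 19 / 1058625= 0.00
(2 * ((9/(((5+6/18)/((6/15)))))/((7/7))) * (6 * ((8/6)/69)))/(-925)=-18/106375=-0.00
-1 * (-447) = 447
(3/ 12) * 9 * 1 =9/ 4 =2.25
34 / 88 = 17 / 44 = 0.39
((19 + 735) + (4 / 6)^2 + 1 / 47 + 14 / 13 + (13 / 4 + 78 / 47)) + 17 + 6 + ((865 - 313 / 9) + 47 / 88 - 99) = 244409197 / 161304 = 1515.21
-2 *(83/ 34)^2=-6889/ 578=-11.92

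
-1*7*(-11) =77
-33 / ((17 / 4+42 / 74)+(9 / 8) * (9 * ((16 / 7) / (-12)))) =-34188 / 2993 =-11.42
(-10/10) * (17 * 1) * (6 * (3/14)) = -153/7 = -21.86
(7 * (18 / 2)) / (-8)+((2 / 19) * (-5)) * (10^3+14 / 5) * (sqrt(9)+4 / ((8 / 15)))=-843549 / 152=-5549.66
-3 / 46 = -0.07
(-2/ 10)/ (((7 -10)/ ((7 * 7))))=49/ 15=3.27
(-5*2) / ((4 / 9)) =-45 / 2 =-22.50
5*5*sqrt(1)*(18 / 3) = 150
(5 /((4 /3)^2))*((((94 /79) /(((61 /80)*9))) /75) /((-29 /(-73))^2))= 0.04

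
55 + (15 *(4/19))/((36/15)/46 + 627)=25120965/456703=55.01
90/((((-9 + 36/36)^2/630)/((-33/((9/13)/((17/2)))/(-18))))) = 1276275/64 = 19941.80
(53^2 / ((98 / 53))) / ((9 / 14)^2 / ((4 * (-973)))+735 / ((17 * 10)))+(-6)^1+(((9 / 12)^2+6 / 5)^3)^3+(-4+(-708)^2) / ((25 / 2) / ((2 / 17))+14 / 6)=2010419058939984106044165975493 / 392211086771748864000000000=5125.86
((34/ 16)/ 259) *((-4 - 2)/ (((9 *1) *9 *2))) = -0.00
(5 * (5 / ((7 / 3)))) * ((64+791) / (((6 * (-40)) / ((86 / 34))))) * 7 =-183825 / 272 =-675.83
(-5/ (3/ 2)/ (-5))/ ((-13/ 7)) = -14/ 39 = -0.36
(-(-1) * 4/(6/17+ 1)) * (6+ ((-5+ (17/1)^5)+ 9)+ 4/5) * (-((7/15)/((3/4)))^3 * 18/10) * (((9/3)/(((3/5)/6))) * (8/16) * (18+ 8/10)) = -996159256741376/1940625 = -513318779.64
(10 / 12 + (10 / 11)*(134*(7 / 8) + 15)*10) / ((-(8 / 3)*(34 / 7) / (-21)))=11672535 / 5984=1950.62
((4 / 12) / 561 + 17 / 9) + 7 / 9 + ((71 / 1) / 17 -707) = -1178363 / 1683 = -700.16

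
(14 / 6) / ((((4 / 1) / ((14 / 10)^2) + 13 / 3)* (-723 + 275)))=-49 / 59968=-0.00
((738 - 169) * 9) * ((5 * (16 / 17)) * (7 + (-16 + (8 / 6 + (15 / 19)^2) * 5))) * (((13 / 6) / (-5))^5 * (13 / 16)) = -145562079013 / 621371250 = -234.26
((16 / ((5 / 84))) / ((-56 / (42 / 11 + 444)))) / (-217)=118224 / 11935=9.91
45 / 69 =15 / 23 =0.65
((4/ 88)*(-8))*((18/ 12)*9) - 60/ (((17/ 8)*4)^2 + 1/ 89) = -5.74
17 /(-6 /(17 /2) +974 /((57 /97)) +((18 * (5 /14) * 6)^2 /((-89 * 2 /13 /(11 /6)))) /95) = 71838753 /6992471567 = 0.01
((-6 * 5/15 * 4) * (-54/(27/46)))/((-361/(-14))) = 10304/361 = 28.54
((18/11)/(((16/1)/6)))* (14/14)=0.61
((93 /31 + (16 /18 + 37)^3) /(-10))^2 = 29588239.34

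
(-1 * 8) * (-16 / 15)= 128 / 15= 8.53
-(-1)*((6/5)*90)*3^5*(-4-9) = -341172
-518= -518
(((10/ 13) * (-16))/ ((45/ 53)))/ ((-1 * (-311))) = -0.05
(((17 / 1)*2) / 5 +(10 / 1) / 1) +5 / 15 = 257 / 15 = 17.13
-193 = -193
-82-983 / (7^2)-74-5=-8872 / 49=-181.06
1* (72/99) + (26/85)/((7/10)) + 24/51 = 2140/1309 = 1.63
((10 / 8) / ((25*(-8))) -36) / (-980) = 823 / 22400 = 0.04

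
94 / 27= 3.48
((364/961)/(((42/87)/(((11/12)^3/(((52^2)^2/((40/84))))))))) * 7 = 192995/700484308992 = 0.00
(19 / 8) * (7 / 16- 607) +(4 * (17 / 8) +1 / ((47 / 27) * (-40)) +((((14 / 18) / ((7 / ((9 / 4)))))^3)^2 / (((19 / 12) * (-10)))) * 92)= -1432.10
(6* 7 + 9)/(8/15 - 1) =-765/7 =-109.29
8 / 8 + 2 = 3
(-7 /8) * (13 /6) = -91 /48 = -1.90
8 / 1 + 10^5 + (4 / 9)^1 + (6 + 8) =900202 / 9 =100022.44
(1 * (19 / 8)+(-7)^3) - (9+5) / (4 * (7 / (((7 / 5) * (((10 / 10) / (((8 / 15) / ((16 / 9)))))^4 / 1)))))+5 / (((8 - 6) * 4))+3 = -34297 / 81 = -423.42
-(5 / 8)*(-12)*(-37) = -555 / 2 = -277.50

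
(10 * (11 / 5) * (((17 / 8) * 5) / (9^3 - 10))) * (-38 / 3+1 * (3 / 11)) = -34765 / 8628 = -4.03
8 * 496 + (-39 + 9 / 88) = 345761 / 88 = 3929.10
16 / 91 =0.18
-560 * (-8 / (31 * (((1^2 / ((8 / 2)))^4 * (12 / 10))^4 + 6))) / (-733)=-107374182400000 / 3267674393131509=-0.03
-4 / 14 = -2 / 7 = -0.29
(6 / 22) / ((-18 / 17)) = -17 / 66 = -0.26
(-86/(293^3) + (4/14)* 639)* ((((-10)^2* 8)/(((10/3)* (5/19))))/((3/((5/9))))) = 48862681282880/1584686691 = 30834.29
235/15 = 47/3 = 15.67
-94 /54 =-47 /27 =-1.74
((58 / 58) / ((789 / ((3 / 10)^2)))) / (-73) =-0.00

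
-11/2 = -5.50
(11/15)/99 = 1/135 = 0.01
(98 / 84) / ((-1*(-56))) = 0.02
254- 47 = 207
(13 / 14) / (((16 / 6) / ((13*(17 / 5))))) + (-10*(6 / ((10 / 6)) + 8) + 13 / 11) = -612471 / 6160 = -99.43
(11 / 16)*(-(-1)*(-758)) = -4169 / 8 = -521.12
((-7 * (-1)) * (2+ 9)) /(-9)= -77 /9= -8.56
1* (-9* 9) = -81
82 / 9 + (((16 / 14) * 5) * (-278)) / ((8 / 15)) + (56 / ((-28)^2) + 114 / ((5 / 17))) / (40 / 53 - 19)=-2990.71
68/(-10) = -34/5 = -6.80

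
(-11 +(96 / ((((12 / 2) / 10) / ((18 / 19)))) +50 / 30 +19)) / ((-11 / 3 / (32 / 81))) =-17.37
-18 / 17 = -1.06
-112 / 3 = -37.33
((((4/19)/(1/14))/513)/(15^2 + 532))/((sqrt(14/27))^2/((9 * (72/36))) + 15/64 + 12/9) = 4608/969313519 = 0.00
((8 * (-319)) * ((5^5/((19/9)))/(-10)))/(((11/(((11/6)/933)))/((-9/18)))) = -199375/5909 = -33.74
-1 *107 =-107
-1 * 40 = -40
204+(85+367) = 656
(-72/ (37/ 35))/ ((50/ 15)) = -756/ 37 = -20.43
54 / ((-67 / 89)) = -4806 / 67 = -71.73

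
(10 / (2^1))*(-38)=-190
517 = 517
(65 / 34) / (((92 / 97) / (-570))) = -1796925 / 1564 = -1148.93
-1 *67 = -67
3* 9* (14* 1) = 378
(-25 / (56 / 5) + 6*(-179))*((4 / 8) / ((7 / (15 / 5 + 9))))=-180807 / 196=-922.48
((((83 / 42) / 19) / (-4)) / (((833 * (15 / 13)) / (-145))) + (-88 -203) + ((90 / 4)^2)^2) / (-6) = -4084094848451 / 95721696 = -42666.34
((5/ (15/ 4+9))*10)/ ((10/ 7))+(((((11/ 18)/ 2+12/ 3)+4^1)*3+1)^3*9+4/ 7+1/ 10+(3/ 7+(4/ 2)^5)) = 852468209/ 5440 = 156703.71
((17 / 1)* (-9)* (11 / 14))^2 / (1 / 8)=5664978 / 49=115611.80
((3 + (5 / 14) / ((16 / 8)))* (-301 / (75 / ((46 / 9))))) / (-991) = 0.07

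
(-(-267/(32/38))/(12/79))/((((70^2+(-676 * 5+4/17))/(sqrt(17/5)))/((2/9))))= 2271013 * sqrt(85)/37215360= 0.56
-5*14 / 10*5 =-35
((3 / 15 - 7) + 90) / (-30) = -208 / 75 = -2.77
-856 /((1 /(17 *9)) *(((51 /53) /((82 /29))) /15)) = -167407920 /29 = -5772686.90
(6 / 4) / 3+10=21 / 2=10.50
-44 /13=-3.38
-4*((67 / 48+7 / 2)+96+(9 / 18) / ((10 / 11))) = -24347 / 60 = -405.78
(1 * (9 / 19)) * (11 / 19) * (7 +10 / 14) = 5346 / 2527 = 2.12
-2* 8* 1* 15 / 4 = -60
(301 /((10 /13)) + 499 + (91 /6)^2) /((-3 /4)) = -201659 /135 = -1493.77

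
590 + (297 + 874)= 1761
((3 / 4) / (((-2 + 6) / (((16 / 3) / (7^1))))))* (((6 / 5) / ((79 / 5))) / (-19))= -6 / 10507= -0.00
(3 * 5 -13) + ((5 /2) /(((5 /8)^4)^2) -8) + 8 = 8544858 /78125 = 109.37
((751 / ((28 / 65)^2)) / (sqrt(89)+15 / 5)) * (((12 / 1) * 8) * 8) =-5711355 / 49+1903785 * sqrt(89) / 49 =249977.89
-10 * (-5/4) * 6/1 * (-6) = -450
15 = 15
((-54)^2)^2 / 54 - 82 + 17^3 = 162295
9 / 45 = 1 / 5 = 0.20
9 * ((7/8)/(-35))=-9/40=-0.22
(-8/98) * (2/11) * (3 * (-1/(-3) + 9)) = -0.42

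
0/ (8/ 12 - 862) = 0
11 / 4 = 2.75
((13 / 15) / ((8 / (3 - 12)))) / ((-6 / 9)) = 117 / 80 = 1.46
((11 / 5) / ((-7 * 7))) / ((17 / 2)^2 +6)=-44 / 76685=-0.00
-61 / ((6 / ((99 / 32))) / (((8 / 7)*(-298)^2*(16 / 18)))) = -59587484 / 21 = -2837499.24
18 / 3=6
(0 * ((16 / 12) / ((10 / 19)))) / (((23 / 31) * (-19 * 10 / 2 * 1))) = 0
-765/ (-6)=255/ 2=127.50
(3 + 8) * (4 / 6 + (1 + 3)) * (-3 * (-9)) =1386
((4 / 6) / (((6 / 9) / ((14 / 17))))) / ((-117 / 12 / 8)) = -448 / 663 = -0.68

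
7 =7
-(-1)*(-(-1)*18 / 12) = 3 / 2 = 1.50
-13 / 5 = -2.60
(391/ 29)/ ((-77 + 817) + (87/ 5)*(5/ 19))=0.02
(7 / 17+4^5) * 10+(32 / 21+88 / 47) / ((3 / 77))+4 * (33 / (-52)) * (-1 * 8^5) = 8741744266 / 93483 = 93511.59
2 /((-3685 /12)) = -24 /3685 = -0.01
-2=-2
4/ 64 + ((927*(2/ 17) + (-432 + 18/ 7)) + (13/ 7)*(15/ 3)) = -592185/ 1904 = -311.02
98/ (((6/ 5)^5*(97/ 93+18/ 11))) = 52215625/ 3552336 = 14.70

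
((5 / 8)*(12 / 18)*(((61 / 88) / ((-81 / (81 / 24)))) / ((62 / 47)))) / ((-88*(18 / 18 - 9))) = -14335 / 1106214912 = -0.00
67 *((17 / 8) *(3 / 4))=3417 / 32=106.78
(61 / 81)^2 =3721 / 6561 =0.57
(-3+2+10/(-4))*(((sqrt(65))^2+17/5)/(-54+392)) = -0.71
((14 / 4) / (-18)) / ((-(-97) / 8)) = -14 / 873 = -0.02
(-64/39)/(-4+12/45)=0.44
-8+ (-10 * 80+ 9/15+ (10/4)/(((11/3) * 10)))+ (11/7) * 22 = -1190051/1540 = -772.76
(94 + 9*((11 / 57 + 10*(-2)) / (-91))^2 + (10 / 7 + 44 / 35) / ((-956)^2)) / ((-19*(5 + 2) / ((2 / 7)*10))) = -644969442011761 / 317954858130182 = -2.03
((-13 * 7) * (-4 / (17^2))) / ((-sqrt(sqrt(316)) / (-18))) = 3276 * sqrt(2) * 79^(3 / 4) / 22831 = 5.38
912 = 912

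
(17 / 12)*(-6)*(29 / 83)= -493 / 166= -2.97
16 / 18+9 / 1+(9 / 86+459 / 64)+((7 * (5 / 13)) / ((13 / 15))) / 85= 1224065209 / 71158464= 17.20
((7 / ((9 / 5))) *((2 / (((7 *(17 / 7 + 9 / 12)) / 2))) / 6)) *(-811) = -227080 / 2403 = -94.50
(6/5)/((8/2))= 3/10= 0.30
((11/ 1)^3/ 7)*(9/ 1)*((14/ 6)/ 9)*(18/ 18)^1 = 1331/ 3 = 443.67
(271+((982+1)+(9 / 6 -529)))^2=2111209 / 4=527802.25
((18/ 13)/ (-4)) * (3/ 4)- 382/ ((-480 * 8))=-3997/ 24960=-0.16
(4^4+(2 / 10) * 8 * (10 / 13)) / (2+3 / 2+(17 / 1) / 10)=8360 / 169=49.47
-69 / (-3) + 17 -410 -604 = -974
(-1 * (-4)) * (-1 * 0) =0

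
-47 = -47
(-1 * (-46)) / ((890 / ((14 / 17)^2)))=4508 / 128605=0.04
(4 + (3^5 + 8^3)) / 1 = 759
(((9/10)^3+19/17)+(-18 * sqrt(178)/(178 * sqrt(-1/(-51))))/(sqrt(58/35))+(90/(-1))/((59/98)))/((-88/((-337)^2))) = 1022121 * sqrt(4607085)/227128+16818184834597/88264000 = 200203.38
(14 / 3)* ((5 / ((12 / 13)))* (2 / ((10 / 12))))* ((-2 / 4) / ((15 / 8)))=-728 / 45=-16.18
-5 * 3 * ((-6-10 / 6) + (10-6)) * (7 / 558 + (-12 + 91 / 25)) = -459.11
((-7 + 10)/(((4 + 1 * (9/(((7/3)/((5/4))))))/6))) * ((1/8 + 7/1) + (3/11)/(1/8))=3969/209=18.99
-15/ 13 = -1.15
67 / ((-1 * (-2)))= 67 / 2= 33.50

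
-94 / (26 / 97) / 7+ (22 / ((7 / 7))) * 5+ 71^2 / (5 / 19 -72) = -1286176 / 124033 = -10.37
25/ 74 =0.34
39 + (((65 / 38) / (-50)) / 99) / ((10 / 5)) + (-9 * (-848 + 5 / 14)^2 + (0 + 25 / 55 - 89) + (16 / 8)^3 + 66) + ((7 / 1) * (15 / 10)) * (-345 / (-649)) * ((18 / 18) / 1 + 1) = -6466450.10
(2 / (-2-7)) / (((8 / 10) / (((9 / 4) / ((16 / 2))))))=-5 / 64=-0.08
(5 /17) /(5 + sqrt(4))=5 /119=0.04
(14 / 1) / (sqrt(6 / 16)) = 28*sqrt(6) / 3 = 22.86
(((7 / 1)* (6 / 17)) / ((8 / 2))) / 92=0.01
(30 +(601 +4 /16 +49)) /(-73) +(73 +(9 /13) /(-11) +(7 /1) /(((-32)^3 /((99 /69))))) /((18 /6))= 353890129007 /23602495488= 14.99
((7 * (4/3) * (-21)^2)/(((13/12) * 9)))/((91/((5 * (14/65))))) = 10976/2197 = 5.00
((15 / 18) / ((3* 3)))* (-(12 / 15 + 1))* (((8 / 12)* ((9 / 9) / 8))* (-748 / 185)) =187 / 3330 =0.06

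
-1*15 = -15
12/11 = 1.09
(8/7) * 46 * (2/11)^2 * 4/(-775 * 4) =-1472/656425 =-0.00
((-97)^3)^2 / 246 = 832972004929 / 246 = 3386065060.69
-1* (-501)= 501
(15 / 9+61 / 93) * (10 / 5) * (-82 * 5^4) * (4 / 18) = -1640000 / 31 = -52903.23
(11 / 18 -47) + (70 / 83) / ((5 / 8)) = -67289 / 1494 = -45.04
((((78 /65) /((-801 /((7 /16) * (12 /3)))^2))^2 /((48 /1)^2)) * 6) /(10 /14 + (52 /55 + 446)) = 184877 /968673737712287047680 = 0.00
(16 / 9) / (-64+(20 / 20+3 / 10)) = -160 / 5643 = -0.03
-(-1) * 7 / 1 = 7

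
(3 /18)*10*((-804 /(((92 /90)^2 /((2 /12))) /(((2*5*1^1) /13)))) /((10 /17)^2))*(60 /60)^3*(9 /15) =-7842015 /27508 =-285.08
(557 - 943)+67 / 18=-6881 / 18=-382.28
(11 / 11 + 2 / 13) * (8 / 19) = 120 / 247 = 0.49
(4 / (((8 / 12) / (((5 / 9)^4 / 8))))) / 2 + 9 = 158089 / 17496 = 9.04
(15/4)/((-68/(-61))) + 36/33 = 4.45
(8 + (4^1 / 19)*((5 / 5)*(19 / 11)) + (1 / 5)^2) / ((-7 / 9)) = -20799 / 1925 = -10.80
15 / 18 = 5 / 6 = 0.83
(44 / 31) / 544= 11 / 4216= 0.00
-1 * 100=-100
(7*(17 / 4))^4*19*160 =19050722495 / 8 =2381340311.88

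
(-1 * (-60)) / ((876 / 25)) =125 / 73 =1.71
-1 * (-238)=238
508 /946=254 /473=0.54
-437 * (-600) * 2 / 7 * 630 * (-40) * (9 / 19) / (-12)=74520000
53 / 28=1.89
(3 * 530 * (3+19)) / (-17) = -34980 / 17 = -2057.65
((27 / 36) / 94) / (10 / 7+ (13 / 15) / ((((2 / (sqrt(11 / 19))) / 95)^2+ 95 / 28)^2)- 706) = -15529458493647 / 1371202328996725024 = -0.00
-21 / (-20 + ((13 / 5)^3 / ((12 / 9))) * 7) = -10500 / 36137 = -0.29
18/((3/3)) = 18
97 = 97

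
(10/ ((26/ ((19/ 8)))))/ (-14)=-95/ 1456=-0.07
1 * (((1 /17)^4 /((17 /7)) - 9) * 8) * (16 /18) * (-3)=817837184 /4259571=192.00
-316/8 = -79/2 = -39.50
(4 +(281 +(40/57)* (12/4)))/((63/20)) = 109100/1197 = 91.14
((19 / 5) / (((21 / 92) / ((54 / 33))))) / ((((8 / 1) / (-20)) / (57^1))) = -298908 / 77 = -3881.92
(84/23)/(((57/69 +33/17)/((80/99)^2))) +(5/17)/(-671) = 1578755015/1832842539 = 0.86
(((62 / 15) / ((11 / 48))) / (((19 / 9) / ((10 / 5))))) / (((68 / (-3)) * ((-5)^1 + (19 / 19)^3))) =3348 / 17765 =0.19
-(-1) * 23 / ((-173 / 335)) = -7705 / 173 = -44.54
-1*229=-229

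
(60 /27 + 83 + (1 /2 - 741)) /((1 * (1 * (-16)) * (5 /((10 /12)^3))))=294875 /62208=4.74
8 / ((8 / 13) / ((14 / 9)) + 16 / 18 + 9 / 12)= 26208 / 6665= 3.93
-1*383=-383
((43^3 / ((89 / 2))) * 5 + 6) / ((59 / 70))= 10606.03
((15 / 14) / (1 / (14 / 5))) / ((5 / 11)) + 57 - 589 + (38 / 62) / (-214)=-17427613 / 33170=-525.40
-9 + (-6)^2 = 27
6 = 6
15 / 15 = 1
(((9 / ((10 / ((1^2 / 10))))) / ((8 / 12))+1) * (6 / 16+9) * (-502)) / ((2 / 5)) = -854655 / 64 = -13353.98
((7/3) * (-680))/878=-2380/1317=-1.81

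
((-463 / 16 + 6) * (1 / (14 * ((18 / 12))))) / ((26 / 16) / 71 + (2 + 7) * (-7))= 26057 / 1502382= 0.02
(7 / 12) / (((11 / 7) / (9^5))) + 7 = 964775 / 44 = 21926.70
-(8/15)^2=-64/225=-0.28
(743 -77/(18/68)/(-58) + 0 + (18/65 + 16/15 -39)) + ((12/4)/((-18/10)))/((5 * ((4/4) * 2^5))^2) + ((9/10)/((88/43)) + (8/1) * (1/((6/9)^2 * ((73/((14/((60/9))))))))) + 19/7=13944864437957/19529782272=714.03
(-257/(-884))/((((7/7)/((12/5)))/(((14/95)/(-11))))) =-10794/1154725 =-0.01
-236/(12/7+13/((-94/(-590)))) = -77644/27409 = -2.83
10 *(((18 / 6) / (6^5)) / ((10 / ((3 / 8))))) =1 / 6912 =0.00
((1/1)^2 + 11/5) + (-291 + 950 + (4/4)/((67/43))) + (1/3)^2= 1998803/3015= 662.95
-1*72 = -72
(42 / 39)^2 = 196 / 169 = 1.16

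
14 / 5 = 2.80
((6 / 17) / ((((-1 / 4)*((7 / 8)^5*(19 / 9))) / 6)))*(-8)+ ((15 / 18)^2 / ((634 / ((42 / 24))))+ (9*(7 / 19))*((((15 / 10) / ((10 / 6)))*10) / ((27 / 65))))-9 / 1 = 62163219610235 / 495615034656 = 125.43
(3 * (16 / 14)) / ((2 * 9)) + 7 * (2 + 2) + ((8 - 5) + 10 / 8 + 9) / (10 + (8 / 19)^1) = 29.46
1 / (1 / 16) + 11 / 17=283 / 17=16.65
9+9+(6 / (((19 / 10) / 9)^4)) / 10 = 41711778 / 130321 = 320.07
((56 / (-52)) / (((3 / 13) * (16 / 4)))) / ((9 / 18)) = -7 / 3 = -2.33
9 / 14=0.64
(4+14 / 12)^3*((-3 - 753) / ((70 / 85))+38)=-3277010 / 27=-121370.74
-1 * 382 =-382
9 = 9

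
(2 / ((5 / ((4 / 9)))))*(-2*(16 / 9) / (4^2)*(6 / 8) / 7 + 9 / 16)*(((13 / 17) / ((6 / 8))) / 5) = 0.02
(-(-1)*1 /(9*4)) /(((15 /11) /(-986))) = -5423 /270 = -20.09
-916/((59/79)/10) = -723640/59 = -12265.08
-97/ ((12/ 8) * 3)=-194/ 9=-21.56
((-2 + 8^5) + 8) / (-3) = -32774 / 3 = -10924.67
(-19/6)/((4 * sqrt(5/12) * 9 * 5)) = -19 * sqrt(15)/2700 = -0.03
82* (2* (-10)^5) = -16400000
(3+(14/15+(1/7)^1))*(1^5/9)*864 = 13696/35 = 391.31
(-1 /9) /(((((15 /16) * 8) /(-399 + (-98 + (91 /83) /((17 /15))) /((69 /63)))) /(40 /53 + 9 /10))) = 925171856 /77400405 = 11.95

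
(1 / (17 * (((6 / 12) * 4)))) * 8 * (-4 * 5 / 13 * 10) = -800 / 221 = -3.62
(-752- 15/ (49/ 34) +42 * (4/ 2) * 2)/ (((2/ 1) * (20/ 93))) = -1354359/ 980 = -1382.00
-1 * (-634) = 634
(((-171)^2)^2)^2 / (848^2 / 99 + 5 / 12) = 15237385953973056324 / 151399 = 100643900910660.28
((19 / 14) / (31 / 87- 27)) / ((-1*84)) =29 / 47824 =0.00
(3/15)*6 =6/5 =1.20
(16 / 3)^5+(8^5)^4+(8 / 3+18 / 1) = 280159925619464868766 / 243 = 1152921504606851311.79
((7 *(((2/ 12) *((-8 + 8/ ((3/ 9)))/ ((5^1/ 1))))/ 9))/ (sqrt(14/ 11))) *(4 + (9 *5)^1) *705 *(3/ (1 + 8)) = 9212 *sqrt(154)/ 27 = 4234.00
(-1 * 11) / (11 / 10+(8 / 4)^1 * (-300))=110 / 5989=0.02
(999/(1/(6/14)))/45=333/35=9.51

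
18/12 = 3/2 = 1.50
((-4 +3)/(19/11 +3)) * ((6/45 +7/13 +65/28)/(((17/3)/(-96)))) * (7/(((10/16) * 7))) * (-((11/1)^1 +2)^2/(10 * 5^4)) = -4314552/9296875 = -0.46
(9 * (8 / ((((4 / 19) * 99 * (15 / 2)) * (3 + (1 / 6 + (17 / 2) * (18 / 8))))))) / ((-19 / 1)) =-32 / 29425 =-0.00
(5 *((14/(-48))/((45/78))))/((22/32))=-364/99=-3.68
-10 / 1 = -10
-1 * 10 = -10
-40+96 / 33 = -408 / 11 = -37.09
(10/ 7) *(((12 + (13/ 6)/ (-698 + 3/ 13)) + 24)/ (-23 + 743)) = 279881/ 3918672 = 0.07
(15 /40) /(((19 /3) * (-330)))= -3 /16720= -0.00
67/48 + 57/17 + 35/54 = 39635/7344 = 5.40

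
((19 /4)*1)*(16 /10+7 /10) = 437 /40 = 10.92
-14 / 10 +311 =1548 / 5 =309.60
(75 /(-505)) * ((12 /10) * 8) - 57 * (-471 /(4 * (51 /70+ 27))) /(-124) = -54740379 /16206056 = -3.38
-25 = -25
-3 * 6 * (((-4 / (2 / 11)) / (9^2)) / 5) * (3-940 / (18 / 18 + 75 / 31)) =-634084 / 2385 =-265.86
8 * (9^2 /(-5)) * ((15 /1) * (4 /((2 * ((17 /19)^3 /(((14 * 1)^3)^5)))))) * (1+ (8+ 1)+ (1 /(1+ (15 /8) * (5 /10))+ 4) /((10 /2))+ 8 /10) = -7525664912107754701546586112 /761515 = -9882490708794645806775.42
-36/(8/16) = -72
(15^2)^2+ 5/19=961880/19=50625.26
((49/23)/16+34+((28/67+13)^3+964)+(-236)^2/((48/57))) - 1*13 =7696730435835/110680784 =69539.90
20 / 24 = 5 / 6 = 0.83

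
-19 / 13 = -1.46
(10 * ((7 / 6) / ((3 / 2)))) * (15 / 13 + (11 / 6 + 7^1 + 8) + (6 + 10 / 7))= 69385 / 351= 197.68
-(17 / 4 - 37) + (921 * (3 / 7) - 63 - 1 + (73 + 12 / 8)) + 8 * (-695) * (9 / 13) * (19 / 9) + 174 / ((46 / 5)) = -64207183 / 8372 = -7669.28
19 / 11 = 1.73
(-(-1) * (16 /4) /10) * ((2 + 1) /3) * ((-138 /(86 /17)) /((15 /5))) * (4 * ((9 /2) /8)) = -3519 /430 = -8.18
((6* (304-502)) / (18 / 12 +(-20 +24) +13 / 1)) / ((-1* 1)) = 2376 / 37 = 64.22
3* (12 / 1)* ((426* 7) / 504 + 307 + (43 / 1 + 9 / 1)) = 13137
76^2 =5776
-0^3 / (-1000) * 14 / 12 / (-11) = 0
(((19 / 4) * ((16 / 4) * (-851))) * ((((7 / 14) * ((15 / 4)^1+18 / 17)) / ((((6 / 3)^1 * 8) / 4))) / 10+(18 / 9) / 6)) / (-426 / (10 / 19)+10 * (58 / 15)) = 103821149 / 12578368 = 8.25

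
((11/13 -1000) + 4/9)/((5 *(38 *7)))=-116849/155610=-0.75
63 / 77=9 / 11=0.82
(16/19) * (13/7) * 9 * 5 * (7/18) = 520/19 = 27.37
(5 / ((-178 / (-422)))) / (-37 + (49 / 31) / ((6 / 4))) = -98115 / 297527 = -0.33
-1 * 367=-367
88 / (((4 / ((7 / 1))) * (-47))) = -154 / 47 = -3.28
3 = 3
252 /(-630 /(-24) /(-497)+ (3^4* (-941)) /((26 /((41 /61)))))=-18917808 /147923519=-0.13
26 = 26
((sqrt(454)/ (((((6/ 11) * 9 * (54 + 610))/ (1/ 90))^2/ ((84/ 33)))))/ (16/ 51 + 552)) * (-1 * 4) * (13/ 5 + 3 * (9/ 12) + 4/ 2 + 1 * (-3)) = -14399 * sqrt(454)/ 17460449807616000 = -0.00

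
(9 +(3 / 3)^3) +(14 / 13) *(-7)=32 / 13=2.46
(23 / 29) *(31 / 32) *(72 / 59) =0.94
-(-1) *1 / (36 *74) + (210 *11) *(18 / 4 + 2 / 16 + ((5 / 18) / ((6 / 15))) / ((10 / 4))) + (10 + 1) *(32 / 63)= 23477841 / 2072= 11331.00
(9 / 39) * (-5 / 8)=-15 / 104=-0.14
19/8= 2.38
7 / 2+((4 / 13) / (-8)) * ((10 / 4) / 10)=363 / 104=3.49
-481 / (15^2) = -481 / 225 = -2.14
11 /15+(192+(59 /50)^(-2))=10101071 /52215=193.45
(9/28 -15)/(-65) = 411/1820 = 0.23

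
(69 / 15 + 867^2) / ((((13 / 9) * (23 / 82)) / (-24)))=-66569985216 / 1495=-44528418.20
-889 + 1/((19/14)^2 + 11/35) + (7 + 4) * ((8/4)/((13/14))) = -23756397/27469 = -864.84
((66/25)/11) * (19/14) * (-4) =-228/175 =-1.30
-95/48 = -1.98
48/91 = 0.53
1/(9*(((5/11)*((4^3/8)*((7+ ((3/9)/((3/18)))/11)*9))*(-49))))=-121/12542040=-0.00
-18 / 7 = -2.57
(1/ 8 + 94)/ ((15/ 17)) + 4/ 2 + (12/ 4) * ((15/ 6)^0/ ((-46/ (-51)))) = 103041/ 920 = 112.00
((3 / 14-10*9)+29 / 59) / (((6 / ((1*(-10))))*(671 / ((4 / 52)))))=368785 / 21615594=0.02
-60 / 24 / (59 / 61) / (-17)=305 / 2006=0.15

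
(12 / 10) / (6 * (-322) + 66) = -1 / 1555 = -0.00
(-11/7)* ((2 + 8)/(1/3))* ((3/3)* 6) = -1980/7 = -282.86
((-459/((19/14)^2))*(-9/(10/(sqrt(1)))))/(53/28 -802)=-11335464/40437415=-0.28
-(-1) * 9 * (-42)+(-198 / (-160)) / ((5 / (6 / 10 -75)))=-198207 / 500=-396.41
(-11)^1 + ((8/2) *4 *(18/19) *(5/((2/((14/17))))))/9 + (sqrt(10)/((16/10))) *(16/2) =-2433/323 + 5 *sqrt(10) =8.28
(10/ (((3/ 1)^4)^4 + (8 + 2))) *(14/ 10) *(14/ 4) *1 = 7/ 6149533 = 0.00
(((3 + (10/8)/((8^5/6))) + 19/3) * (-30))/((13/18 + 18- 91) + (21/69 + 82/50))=47481996375/11926749184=3.98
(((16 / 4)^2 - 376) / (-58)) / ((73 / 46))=8280 / 2117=3.91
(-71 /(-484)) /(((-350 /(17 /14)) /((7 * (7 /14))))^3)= -348823 /1328096000000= -0.00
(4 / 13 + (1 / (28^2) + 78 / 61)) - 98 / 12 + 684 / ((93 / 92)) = 38742699517 / 57819216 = 670.07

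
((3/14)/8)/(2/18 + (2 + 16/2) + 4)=27/14224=0.00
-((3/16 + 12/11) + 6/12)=-313/176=-1.78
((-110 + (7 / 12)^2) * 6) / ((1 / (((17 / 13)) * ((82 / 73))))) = -11006327 / 11388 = -966.48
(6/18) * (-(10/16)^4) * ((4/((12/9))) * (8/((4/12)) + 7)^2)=-600625/4096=-146.64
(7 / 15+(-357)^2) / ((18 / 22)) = 21029162 / 135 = 155771.57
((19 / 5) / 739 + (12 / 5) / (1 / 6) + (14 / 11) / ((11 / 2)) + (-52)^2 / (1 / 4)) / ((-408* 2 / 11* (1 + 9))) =-4842323447 / 331663200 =-14.60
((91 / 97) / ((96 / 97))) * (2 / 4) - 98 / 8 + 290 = 53419 / 192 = 278.22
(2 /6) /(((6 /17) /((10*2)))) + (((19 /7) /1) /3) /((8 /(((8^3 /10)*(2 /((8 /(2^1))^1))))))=6862 /315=21.78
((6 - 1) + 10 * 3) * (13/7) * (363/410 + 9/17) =128193/1394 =91.96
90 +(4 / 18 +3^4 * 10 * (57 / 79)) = 479678 / 711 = 674.65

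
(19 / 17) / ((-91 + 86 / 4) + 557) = 38 / 16575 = 0.00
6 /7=0.86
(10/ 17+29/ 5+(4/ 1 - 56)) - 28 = -6257/ 85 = -73.61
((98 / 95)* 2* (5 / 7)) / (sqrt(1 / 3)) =28* sqrt(3) / 19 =2.55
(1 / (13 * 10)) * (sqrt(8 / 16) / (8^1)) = sqrt(2) / 2080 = 0.00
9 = 9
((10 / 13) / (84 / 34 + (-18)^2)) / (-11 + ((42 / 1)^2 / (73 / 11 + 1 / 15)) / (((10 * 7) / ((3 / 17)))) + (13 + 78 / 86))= 981733 / 1487646420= 0.00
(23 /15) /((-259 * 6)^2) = 23 /36223740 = 0.00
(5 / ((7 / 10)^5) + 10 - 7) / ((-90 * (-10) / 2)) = 550421 / 7563150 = 0.07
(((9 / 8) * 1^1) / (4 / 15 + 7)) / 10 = 27 / 1744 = 0.02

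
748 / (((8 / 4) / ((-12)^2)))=53856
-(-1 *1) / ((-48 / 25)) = -25 / 48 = -0.52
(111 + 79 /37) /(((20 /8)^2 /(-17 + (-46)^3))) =-1630078632 /925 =-1762247.17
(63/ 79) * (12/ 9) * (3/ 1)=252/ 79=3.19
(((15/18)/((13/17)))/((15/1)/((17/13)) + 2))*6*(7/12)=10115/35724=0.28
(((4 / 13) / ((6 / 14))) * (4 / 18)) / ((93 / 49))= 2744 / 32643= 0.08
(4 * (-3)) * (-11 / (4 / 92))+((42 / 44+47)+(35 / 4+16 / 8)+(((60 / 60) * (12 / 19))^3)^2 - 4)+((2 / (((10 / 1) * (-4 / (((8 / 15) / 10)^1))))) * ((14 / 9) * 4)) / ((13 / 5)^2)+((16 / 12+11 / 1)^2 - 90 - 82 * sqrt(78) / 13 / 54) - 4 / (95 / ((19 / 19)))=148900425439326269 / 47227478100660 - 41 * sqrt(78) / 351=3151.80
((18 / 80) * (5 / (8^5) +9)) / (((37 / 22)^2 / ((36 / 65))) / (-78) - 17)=-8671444551 / 73076449280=-0.12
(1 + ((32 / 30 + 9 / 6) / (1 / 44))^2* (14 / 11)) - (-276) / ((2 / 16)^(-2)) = 58455349 / 3600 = 16237.60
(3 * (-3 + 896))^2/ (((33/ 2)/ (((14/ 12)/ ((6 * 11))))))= 5582143/ 726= 7688.90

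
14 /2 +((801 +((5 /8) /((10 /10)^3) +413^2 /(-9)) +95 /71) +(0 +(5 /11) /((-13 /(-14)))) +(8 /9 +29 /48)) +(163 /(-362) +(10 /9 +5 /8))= -4800051679609 /264627792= -18138.88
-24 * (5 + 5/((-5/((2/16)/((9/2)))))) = -358/3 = -119.33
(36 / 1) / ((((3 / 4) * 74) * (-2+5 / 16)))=-128 / 333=-0.38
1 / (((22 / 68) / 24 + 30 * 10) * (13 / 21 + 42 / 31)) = 75888 / 44940305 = 0.00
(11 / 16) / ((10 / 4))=11 / 40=0.28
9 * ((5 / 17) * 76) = 3420 / 17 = 201.18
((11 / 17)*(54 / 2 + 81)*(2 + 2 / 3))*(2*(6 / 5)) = 38016 / 85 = 447.25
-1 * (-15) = 15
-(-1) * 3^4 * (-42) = -3402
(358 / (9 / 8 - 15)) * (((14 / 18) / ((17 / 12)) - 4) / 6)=14.84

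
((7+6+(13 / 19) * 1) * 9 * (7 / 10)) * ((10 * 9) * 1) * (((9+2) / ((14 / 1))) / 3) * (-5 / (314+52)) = -32175 / 1159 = -27.76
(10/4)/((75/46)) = 1.53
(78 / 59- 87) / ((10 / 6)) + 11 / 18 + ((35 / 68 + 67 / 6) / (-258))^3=-436947346254213653 / 8602043448218112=-50.80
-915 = -915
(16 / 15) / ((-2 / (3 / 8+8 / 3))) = -73 / 45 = -1.62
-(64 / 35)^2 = -4096 / 1225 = -3.34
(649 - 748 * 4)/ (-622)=2343/ 622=3.77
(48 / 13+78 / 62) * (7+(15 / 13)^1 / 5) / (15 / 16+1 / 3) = 9001440 / 319579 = 28.17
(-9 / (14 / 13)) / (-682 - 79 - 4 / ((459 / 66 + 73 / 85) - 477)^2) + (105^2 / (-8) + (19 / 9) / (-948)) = -32144199722541323648179 / 23324737543998750216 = -1378.12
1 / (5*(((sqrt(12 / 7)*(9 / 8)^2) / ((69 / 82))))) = 368*sqrt(21) / 16605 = 0.10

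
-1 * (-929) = 929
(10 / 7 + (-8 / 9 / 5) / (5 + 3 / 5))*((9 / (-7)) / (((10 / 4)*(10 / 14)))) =-1.01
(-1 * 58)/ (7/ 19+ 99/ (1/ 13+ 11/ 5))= -163096/ 123301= -1.32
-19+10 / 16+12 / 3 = -115 / 8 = -14.38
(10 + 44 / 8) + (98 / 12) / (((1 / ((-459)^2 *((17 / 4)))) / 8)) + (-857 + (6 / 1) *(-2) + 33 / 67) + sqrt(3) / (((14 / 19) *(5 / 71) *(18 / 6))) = 1349 *sqrt(3) / 210 + 7838763891 / 134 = 58498249.12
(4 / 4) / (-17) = -1 / 17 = -0.06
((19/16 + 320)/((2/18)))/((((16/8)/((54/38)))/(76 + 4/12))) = 95323311/608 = 156781.76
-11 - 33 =-44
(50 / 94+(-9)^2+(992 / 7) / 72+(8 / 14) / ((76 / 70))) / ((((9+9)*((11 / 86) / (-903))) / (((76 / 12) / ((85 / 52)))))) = -454515248408 / 3559545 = -127689.14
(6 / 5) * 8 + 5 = 73 / 5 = 14.60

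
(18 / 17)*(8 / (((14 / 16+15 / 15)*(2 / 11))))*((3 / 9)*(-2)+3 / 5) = -704 / 425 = -1.66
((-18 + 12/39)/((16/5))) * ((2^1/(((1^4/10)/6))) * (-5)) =43125/13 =3317.31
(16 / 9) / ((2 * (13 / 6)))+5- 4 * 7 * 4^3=-69677 / 39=-1786.59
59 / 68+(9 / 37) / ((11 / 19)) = 1.29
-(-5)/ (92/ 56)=70/ 23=3.04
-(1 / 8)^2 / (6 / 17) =-17 / 384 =-0.04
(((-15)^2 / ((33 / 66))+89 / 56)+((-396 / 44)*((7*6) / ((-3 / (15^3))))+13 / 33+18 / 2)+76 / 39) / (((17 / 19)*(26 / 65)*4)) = 323865370105 / 1089088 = 297373.00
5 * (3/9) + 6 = 23/3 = 7.67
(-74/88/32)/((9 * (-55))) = 37/696960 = 0.00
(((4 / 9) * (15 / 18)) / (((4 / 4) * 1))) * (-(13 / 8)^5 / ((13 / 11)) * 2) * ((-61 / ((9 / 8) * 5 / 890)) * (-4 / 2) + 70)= -136945568045 / 995328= -137588.38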